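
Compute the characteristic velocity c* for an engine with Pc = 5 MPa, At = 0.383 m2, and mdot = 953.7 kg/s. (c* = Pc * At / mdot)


c* = 5e6 * 0.383 / 953.7 = 2008 m/s

2008 m/s


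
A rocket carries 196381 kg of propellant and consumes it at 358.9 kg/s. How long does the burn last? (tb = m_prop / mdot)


tb = 196381 / 358.9 = 547.2 s

547.2 s


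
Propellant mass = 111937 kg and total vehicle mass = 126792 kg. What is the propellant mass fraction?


PMF = 111937 / 126792 = 0.883

0.883


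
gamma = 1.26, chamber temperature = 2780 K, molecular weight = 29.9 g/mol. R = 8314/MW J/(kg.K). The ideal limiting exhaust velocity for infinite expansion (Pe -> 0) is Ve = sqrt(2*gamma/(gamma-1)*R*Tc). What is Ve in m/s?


R = 8314 / 29.9 = 278.06 J/(kg.K)
Ve = sqrt(2 * 1.26 / (1.26 - 1) * 278.06 * 2780) = 2737 m/s

2737 m/s


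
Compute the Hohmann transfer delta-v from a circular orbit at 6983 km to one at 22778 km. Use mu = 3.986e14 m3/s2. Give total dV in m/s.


V1 = sqrt(mu/r1) = 7555.23 m/s
dV1 = V1*(sqrt(2*r2/(r1+r2)) - 1) = 1792.3 m/s
V2 = sqrt(mu/r2) = 4183.22 m/s
dV2 = V2*(1 - sqrt(2*r1/(r1+r2))) = 1317.57 m/s
Total dV = 3110 m/s

3110 m/s


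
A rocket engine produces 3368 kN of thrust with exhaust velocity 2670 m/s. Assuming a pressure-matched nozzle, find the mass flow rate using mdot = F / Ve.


mdot = F / Ve = 3368000 / 2670 = 1261.4 kg/s

1261.4 kg/s


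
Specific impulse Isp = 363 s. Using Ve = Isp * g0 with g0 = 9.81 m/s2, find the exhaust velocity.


Ve = Isp * g0 = 363 * 9.81 = 3561.0 m/s

3561.0 m/s


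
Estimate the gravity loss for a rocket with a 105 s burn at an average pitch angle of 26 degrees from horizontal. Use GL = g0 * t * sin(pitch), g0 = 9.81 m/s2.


GL = 9.81 * 105 * sin(26 deg) = 452 m/s

452 m/s


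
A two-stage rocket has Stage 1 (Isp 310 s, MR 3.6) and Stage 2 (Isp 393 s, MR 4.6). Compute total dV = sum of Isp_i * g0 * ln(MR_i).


dV1 = 310 * 9.81 * ln(3.6) = 3895.4 m/s
dV2 = 393 * 9.81 * ln(4.6) = 5883.5 m/s
Total dV = 3895.4 + 5883.5 = 9778.9 m/s ~ 9779 m/s

9779 m/s


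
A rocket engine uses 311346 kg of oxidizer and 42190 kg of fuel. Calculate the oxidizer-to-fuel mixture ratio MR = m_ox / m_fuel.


MR = 311346 / 42190 = 7.38

7.38


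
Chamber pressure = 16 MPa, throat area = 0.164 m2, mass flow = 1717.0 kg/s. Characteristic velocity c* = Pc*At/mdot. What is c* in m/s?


c* = 16e6 * 0.164 / 1717.0 = 1528 m/s

1528 m/s


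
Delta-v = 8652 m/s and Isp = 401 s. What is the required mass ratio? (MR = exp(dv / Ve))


Ve = 401 * 9.81 = 3933.81 m/s
MR = exp(8652 / 3933.81) = 9.02

9.02


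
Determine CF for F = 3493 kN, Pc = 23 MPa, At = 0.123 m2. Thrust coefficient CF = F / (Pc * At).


CF = 3493000 / (23e6 * 0.123) = 1.23

1.23


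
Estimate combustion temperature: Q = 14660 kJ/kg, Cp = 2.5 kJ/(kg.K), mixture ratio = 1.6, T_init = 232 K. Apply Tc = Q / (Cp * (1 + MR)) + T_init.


Tc = 14660 / (2.5 * (1 + 1.6)) + 232 = 2487 K

2487 K


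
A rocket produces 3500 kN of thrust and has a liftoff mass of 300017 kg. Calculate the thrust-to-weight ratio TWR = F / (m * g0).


TWR = 3500000 / (300017 * 9.81) = 1.19

1.19


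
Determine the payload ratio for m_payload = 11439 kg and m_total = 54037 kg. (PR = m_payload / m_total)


PR = 11439 / 54037 = 0.2117

0.2117


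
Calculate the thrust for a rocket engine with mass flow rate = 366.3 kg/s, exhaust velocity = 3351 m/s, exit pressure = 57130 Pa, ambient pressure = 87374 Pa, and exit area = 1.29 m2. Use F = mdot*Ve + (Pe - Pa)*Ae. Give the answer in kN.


F = 366.3 * 3351 + (57130 - 87374) * 1.29 = 1.1885e+06 N = 1188.5 kN

1188.5 kN


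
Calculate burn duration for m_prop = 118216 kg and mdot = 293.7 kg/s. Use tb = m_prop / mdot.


tb = 118216 / 293.7 = 402.5 s

402.5 s


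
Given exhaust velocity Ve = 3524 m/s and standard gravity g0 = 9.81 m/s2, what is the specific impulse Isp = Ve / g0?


Isp = Ve / g0 = 3524 / 9.81 = 359.2 s

359.2 s


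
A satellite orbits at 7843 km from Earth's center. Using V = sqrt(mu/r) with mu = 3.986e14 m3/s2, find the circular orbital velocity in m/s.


V = sqrt(3.986e14 / 7843000) = 7129 m/s

7129 m/s


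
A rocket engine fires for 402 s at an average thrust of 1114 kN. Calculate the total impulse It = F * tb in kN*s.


It = 1114 * 402 = 447828 kN*s

447828 kN*s


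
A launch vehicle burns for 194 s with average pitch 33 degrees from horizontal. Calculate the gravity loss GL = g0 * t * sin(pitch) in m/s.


GL = 9.81 * 194 * sin(33 deg) = 1037 m/s

1037 m/s


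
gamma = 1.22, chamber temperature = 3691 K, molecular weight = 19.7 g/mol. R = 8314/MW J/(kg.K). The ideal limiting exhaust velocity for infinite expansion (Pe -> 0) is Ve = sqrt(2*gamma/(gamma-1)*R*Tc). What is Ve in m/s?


R = 8314 / 19.7 = 422.03 J/(kg.K)
Ve = sqrt(2 * 1.22 / (1.22 - 1) * 422.03 * 3691) = 4156 m/s

4156 m/s


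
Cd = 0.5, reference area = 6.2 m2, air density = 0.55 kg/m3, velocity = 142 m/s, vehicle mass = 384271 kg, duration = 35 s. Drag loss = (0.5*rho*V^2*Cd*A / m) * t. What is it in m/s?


D = 0.5 * 0.55 * 142^2 * 0.5 * 6.2 = 17189.81 N
a = 17189.81 / 384271 = 0.0447 m/s2
dV = 0.0447 * 35 = 1.6 m/s

1.6 m/s


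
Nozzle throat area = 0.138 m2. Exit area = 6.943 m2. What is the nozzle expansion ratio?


AR = 6.943 / 0.138 = 50.3

50.3


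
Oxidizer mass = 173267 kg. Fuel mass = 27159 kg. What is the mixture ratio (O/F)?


MR = 173267 / 27159 = 6.38

6.38


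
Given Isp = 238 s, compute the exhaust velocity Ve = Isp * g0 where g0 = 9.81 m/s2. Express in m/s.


Ve = Isp * g0 = 238 * 9.81 = 2334.8 m/s

2334.8 m/s


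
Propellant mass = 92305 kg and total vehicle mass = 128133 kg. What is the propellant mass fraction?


PMF = 92305 / 128133 = 0.72

0.72


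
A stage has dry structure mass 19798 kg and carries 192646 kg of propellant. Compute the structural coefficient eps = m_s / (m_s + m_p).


eps = 19798 / (19798 + 192646) = 0.0932

0.0932


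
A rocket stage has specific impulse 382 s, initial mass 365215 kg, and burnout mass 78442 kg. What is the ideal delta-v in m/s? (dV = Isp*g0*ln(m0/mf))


Ve = 382 * 9.81 = 3747.42 m/s
dV = 3747.42 * ln(365215/78442) = 5764 m/s

5764 m/s


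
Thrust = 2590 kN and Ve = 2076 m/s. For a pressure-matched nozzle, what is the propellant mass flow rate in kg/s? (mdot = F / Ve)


mdot = F / Ve = 2590000 / 2076 = 1247.6 kg/s

1247.6 kg/s


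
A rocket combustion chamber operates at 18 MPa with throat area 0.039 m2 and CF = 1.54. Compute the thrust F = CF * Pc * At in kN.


F = 1.54 * 18e6 * 0.039 = 1.0811e+06 N = 1081.1 kN

1081.1 kN


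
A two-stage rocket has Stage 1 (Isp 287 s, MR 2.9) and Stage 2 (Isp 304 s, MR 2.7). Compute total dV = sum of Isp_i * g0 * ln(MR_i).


dV1 = 287 * 9.81 * ln(2.9) = 2997.7 m/s
dV2 = 304 * 9.81 * ln(2.7) = 2962.1 m/s
Total dV = 2997.7 + 2962.1 = 5959.8 m/s ~ 5960 m/s

5960 m/s


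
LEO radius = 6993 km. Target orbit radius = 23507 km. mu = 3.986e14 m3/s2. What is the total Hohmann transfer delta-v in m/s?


V1 = sqrt(mu/r1) = 7549.82 m/s
dV1 = V1*(sqrt(2*r2/(r1+r2)) - 1) = 1823.65 m/s
V2 = sqrt(mu/r2) = 4117.85 m/s
dV2 = V2*(1 - sqrt(2*r1/(r1+r2))) = 1329.37 m/s
Total dV = 3153 m/s

3153 m/s


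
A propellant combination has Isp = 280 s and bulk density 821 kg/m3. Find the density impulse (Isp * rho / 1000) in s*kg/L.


rho*Isp = 280 * 821 / 1000 = 230 s*kg/L

230 s*kg/L


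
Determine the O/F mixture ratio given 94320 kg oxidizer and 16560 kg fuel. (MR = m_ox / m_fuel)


MR = 94320 / 16560 = 5.7

5.7


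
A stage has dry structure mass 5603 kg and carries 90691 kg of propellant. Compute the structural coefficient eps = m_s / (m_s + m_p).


eps = 5603 / (5603 + 90691) = 0.0582

0.0582


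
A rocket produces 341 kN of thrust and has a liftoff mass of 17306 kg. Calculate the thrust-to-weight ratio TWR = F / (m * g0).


TWR = 341000 / (17306 * 9.81) = 2.01

2.01


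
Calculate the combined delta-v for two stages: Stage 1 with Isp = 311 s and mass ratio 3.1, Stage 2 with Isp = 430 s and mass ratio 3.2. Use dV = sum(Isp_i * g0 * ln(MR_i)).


dV1 = 311 * 9.81 * ln(3.1) = 3451.8 m/s
dV2 = 430 * 9.81 * ln(3.2) = 4906.5 m/s
Total dV = 3451.8 + 4906.5 = 8358.3 m/s ~ 8358 m/s

8358 m/s


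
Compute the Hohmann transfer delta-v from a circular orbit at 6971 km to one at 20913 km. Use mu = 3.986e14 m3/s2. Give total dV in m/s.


V1 = sqrt(mu/r1) = 7561.73 m/s
dV1 = V1*(sqrt(2*r2/(r1+r2)) - 1) = 1699.46 m/s
V2 = sqrt(mu/r2) = 4365.77 m/s
dV2 = V2*(1 - sqrt(2*r1/(r1+r2))) = 1278.7 m/s
Total dV = 2978 m/s

2978 m/s


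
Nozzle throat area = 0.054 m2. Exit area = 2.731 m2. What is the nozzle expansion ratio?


AR = 2.731 / 0.054 = 50.6

50.6


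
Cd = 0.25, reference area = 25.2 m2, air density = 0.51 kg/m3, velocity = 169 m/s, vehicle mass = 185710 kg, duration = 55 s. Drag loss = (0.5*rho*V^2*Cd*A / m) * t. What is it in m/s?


D = 0.5 * 0.51 * 169^2 * 0.25 * 25.2 = 45883.25 N
a = 45883.25 / 185710 = 0.2471 m/s2
dV = 0.2471 * 55 = 13.6 m/s

13.6 m/s


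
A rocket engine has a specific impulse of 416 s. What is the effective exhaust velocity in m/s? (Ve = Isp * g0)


Ve = Isp * g0 = 416 * 9.81 = 4081.0 m/s

4081.0 m/s


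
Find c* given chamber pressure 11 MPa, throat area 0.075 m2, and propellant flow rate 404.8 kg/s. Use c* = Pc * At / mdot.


c* = 11e6 * 0.075 / 404.8 = 2038 m/s

2038 m/s


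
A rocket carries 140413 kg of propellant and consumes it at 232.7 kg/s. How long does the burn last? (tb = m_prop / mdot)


tb = 140413 / 232.7 = 603.4 s

603.4 s


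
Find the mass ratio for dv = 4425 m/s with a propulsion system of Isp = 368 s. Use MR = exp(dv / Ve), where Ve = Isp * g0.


Ve = 368 * 9.81 = 3610.08 m/s
MR = exp(4425 / 3610.08) = 3.407

3.407


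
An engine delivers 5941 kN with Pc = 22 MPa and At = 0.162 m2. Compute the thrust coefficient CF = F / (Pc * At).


CF = 5941000 / (22e6 * 0.162) = 1.67

1.67


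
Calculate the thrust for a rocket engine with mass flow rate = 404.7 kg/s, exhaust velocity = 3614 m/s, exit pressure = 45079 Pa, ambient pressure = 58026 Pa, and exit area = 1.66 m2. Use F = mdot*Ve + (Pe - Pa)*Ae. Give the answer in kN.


F = 404.7 * 3614 + (45079 - 58026) * 1.66 = 1.4411e+06 N = 1441.1 kN

1441.1 kN


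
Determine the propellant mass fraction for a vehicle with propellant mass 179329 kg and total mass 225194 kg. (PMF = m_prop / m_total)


PMF = 179329 / 225194 = 0.796

0.796


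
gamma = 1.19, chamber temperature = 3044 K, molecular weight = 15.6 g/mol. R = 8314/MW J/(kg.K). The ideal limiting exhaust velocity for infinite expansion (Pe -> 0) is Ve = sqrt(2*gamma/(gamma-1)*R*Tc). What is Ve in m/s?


R = 8314 / 15.6 = 532.95 J/(kg.K)
Ve = sqrt(2 * 1.19 / (1.19 - 1) * 532.95 * 3044) = 4508 m/s

4508 m/s


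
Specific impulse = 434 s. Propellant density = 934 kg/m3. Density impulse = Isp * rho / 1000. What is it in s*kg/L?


rho*Isp = 434 * 934 / 1000 = 405 s*kg/L

405 s*kg/L


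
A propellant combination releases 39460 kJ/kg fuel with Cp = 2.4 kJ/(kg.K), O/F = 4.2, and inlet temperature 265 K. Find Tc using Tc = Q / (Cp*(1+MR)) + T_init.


Tc = 39460 / (2.4 * (1 + 4.2)) + 265 = 3427 K

3427 K


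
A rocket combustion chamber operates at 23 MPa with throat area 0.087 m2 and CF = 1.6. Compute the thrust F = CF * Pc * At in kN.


F = 1.6 * 23e6 * 0.087 = 3.2016e+06 N = 3201.6 kN

3201.6 kN


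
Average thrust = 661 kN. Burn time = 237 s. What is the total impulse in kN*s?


It = 661 * 237 = 156657 kN*s

156657 kN*s


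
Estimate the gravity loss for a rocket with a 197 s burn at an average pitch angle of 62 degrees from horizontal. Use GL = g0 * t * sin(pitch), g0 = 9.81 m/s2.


GL = 9.81 * 197 * sin(62 deg) = 1706 m/s

1706 m/s


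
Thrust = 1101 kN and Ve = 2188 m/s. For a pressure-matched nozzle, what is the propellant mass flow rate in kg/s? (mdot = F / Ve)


mdot = F / Ve = 1101000 / 2188 = 503.2 kg/s

503.2 kg/s


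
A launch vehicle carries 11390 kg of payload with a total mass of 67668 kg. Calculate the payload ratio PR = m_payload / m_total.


PR = 11390 / 67668 = 0.1683

0.1683


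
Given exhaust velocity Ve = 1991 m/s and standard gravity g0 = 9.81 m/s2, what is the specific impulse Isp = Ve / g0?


Isp = Ve / g0 = 1991 / 9.81 = 203.0 s

203.0 s


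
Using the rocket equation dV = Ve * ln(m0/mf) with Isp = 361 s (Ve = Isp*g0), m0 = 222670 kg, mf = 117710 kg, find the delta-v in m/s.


Ve = 361 * 9.81 = 3541.41 m/s
dV = 3541.41 * ln(222670/117710) = 2258 m/s

2258 m/s


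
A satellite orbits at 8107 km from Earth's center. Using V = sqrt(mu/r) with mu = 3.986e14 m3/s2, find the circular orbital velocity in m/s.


V = sqrt(3.986e14 / 8107000) = 7012 m/s

7012 m/s


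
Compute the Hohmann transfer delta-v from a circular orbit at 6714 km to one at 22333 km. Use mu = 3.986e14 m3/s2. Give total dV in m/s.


V1 = sqrt(mu/r1) = 7705.09 m/s
dV1 = V1*(sqrt(2*r2/(r1+r2)) - 1) = 1849.58 m/s
V2 = sqrt(mu/r2) = 4224.69 m/s
dV2 = V2*(1 - sqrt(2*r1/(r1+r2))) = 1352.26 m/s
Total dV = 3202 m/s

3202 m/s


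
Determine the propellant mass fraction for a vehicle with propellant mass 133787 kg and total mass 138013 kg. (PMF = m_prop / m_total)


PMF = 133787 / 138013 = 0.969

0.969


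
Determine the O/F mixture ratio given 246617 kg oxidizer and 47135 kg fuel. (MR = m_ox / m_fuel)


MR = 246617 / 47135 = 5.23

5.23


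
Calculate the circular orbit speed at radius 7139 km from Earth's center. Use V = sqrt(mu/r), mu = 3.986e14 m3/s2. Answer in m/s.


V = sqrt(3.986e14 / 7139000) = 7472 m/s

7472 m/s


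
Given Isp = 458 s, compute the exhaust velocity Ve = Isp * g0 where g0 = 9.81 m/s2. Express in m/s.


Ve = Isp * g0 = 458 * 9.81 = 4493.0 m/s

4493.0 m/s


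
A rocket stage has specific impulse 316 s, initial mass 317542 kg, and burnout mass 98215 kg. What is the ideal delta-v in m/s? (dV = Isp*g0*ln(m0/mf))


Ve = 316 * 9.81 = 3099.96 m/s
dV = 3099.96 * ln(317542/98215) = 3638 m/s

3638 m/s


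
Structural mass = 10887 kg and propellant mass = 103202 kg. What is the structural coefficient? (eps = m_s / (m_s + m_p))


eps = 10887 / (10887 + 103202) = 0.0954

0.0954


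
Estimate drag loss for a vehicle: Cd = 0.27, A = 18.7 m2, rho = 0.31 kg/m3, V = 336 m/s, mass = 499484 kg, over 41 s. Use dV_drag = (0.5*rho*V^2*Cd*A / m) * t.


D = 0.5 * 0.31 * 336^2 * 0.27 * 18.7 = 88351.85 N
a = 88351.85 / 499484 = 0.1769 m/s2
dV = 0.1769 * 41 = 7.3 m/s

7.3 m/s


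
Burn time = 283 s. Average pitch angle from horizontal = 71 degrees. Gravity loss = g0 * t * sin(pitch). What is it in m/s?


GL = 9.81 * 283 * sin(71 deg) = 2625 m/s

2625 m/s


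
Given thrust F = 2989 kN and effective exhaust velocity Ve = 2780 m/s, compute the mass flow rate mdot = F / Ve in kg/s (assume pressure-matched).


mdot = F / Ve = 2989000 / 2780 = 1075.2 kg/s

1075.2 kg/s


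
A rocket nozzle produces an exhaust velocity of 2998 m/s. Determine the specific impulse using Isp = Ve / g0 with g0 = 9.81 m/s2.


Isp = Ve / g0 = 2998 / 9.81 = 305.6 s

305.6 s


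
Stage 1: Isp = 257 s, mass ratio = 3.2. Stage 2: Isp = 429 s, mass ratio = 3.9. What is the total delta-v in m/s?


dV1 = 257 * 9.81 * ln(3.2) = 2932.5 m/s
dV2 = 429 * 9.81 * ln(3.9) = 5727.7 m/s
Total dV = 2932.5 + 5727.7 = 8660.2 m/s ~ 8660 m/s

8660 m/s


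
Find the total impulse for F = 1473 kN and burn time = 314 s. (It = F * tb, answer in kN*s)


It = 1473 * 314 = 462522 kN*s

462522 kN*s


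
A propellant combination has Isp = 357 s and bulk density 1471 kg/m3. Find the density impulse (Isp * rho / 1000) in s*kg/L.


rho*Isp = 357 * 1471 / 1000 = 525 s*kg/L

525 s*kg/L


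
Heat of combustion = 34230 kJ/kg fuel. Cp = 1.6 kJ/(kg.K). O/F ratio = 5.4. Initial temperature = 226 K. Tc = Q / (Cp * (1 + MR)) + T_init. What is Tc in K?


Tc = 34230 / (1.6 * (1 + 5.4)) + 226 = 3569 K

3569 K


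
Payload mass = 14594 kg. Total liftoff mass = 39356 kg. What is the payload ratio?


PR = 14594 / 39356 = 0.3708

0.3708


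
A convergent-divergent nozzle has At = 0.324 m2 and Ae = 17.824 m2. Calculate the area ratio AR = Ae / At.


AR = 17.824 / 0.324 = 55.0

55.0


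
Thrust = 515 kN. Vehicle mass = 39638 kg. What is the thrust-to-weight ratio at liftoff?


TWR = 515000 / (39638 * 9.81) = 1.32

1.32


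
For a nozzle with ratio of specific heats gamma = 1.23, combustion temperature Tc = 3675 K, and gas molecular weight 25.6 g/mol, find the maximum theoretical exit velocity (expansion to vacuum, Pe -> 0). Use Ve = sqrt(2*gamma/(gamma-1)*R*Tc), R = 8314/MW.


R = 8314 / 25.6 = 324.77 J/(kg.K)
Ve = sqrt(2 * 1.23 / (1.23 - 1) * 324.77 * 3675) = 3573 m/s

3573 m/s


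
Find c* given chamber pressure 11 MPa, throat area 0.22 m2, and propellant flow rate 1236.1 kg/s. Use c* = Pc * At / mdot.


c* = 11e6 * 0.22 / 1236.1 = 1958 m/s

1958 m/s


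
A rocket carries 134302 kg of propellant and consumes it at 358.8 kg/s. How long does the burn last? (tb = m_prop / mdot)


tb = 134302 / 358.8 = 374.3 s

374.3 s


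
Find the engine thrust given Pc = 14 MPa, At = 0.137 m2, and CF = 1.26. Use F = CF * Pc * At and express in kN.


F = 1.26 * 14e6 * 0.137 = 2.4167e+06 N = 2416.7 kN

2416.7 kN


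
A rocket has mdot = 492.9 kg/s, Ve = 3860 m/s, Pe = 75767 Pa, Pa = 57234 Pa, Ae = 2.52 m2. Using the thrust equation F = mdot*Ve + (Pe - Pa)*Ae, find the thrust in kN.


F = 492.9 * 3860 + (75767 - 57234) * 2.52 = 1.9493e+06 N = 1949.3 kN

1949.3 kN


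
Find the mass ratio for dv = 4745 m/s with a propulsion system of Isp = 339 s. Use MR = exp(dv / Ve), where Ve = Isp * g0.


Ve = 339 * 9.81 = 3325.59 m/s
MR = exp(4745 / 3325.59) = 4.165

4.165


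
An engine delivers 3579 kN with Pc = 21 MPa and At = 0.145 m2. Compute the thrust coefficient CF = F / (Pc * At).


CF = 3579000 / (21e6 * 0.145) = 1.18

1.18


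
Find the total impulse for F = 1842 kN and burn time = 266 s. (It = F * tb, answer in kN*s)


It = 1842 * 266 = 489972 kN*s

489972 kN*s


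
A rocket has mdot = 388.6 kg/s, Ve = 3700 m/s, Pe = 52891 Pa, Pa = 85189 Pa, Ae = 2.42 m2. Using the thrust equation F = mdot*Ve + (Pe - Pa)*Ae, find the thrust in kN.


F = 388.6 * 3700 + (52891 - 85189) * 2.42 = 1.3597e+06 N = 1359.7 kN

1359.7 kN


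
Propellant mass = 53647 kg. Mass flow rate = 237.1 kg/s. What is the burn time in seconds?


tb = 53647 / 237.1 = 226.3 s

226.3 s


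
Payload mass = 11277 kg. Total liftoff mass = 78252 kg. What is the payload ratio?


PR = 11277 / 78252 = 0.1441

0.1441


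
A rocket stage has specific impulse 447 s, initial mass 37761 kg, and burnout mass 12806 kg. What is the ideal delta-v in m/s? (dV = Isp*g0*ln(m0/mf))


Ve = 447 * 9.81 = 4385.07 m/s
dV = 4385.07 * ln(37761/12806) = 4742 m/s

4742 m/s


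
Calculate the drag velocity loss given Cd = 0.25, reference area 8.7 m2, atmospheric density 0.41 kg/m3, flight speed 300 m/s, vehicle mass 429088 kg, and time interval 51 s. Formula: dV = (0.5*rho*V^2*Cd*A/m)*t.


D = 0.5 * 0.41 * 300^2 * 0.25 * 8.7 = 40128.75 N
a = 40128.75 / 429088 = 0.0935 m/s2
dV = 0.0935 * 51 = 4.8 m/s

4.8 m/s


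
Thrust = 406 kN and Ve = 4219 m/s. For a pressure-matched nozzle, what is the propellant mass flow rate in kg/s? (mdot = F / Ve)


mdot = F / Ve = 406000 / 4219 = 96.2 kg/s

96.2 kg/s


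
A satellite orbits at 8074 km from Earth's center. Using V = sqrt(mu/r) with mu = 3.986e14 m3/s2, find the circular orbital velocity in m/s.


V = sqrt(3.986e14 / 8074000) = 7026 m/s

7026 m/s


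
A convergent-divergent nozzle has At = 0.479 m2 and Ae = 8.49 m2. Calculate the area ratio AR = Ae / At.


AR = 8.49 / 0.479 = 17.7

17.7


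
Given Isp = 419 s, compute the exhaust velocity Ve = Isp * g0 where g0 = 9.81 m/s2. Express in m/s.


Ve = Isp * g0 = 419 * 9.81 = 4110.4 m/s

4110.4 m/s


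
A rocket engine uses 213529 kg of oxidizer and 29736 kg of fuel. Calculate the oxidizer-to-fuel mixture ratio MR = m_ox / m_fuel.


MR = 213529 / 29736 = 7.18

7.18


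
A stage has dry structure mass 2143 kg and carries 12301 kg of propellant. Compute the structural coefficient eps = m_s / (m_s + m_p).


eps = 2143 / (2143 + 12301) = 0.1484

0.1484


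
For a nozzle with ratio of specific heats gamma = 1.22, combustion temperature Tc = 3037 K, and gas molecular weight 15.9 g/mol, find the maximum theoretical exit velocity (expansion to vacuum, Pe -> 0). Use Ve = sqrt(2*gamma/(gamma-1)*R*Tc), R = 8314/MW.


R = 8314 / 15.9 = 522.89 J/(kg.K)
Ve = sqrt(2 * 1.22 / (1.22 - 1) * 522.89 * 3037) = 4197 m/s

4197 m/s


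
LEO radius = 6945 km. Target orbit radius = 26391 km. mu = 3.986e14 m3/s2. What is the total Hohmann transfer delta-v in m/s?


V1 = sqrt(mu/r1) = 7575.87 m/s
dV1 = V1*(sqrt(2*r2/(r1+r2)) - 1) = 1956.89 m/s
V2 = sqrt(mu/r2) = 3886.34 m/s
dV2 = V2*(1 - sqrt(2*r1/(r1+r2))) = 1377.72 m/s
Total dV = 3335 m/s

3335 m/s


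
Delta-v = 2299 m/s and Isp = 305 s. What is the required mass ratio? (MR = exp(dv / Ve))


Ve = 305 * 9.81 = 2992.05 m/s
MR = exp(2299 / 2992.05) = 2.156

2.156


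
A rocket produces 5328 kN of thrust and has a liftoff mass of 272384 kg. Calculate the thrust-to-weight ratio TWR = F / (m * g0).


TWR = 5328000 / (272384 * 9.81) = 1.99

1.99


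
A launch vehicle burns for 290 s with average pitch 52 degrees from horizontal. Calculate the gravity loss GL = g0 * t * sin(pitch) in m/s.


GL = 9.81 * 290 * sin(52 deg) = 2242 m/s

2242 m/s


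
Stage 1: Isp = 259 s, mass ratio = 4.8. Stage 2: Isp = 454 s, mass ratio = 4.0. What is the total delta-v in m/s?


dV1 = 259 * 9.81 * ln(4.8) = 3985.5 m/s
dV2 = 454 * 9.81 * ln(4.0) = 6174.2 m/s
Total dV = 3985.5 + 6174.2 = 10159.7 m/s ~ 10160 m/s

10160 m/s


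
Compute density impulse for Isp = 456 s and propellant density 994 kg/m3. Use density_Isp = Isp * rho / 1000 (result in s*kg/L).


rho*Isp = 456 * 994 / 1000 = 453 s*kg/L

453 s*kg/L


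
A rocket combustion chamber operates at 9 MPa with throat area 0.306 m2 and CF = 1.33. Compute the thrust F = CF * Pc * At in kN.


F = 1.33 * 9e6 * 0.306 = 3.6628e+06 N = 3662.8 kN

3662.8 kN


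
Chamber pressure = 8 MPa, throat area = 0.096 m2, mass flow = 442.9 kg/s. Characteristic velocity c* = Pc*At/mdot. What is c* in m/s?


c* = 8e6 * 0.096 / 442.9 = 1734 m/s

1734 m/s


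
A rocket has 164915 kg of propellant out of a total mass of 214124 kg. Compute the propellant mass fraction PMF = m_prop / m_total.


PMF = 164915 / 214124 = 0.77

0.77


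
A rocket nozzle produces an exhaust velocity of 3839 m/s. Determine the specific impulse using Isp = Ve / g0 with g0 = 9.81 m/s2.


Isp = Ve / g0 = 3839 / 9.81 = 391.3 s

391.3 s


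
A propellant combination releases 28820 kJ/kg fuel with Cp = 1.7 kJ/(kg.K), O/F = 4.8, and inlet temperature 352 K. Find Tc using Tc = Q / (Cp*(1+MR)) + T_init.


Tc = 28820 / (1.7 * (1 + 4.8)) + 352 = 3275 K

3275 K


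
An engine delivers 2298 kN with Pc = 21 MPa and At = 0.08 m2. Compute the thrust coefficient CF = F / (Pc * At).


CF = 2298000 / (21e6 * 0.08) = 1.37

1.37


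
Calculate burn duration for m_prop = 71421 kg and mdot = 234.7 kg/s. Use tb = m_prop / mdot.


tb = 71421 / 234.7 = 304.3 s

304.3 s


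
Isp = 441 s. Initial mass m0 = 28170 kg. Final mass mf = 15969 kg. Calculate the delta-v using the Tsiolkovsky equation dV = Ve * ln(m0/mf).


Ve = 441 * 9.81 = 4326.21 m/s
dV = 4326.21 * ln(28170/15969) = 2456 m/s

2456 m/s


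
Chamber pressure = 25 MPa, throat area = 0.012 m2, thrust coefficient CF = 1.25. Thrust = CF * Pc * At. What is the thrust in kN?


F = 1.25 * 25e6 * 0.012 = 375000.0 N = 375.0 kN

375.0 kN


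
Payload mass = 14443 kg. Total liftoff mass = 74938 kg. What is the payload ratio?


PR = 14443 / 74938 = 0.1927

0.1927


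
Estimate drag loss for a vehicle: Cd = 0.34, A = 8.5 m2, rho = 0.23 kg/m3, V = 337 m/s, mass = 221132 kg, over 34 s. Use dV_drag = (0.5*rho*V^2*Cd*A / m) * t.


D = 0.5 * 0.23 * 337^2 * 0.34 * 8.5 = 37744.66 N
a = 37744.66 / 221132 = 0.1707 m/s2
dV = 0.1707 * 34 = 5.8 m/s

5.8 m/s


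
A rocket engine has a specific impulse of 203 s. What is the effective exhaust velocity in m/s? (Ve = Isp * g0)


Ve = Isp * g0 = 203 * 9.81 = 1991.4 m/s

1991.4 m/s


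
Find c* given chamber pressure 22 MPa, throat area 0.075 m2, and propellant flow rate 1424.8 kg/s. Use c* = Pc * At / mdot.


c* = 22e6 * 0.075 / 1424.8 = 1158 m/s

1158 m/s


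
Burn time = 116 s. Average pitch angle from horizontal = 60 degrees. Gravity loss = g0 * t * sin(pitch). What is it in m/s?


GL = 9.81 * 116 * sin(60 deg) = 986 m/s

986 m/s


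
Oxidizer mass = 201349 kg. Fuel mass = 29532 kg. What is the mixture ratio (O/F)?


MR = 201349 / 29532 = 6.82

6.82


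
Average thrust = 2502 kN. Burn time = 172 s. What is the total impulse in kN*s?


It = 2502 * 172 = 430344 kN*s

430344 kN*s


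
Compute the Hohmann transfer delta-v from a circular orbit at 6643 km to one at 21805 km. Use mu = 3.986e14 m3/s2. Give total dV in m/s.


V1 = sqrt(mu/r1) = 7746.16 m/s
dV1 = V1*(sqrt(2*r2/(r1+r2)) - 1) = 1844.61 m/s
V2 = sqrt(mu/r2) = 4275.54 m/s
dV2 = V2*(1 - sqrt(2*r1/(r1+r2))) = 1353.66 m/s
Total dV = 3198 m/s

3198 m/s


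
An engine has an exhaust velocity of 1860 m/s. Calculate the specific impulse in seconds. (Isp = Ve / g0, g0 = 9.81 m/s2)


Isp = Ve / g0 = 1860 / 9.81 = 189.6 s

189.6 s


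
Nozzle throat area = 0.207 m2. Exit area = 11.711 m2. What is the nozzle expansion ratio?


AR = 11.711 / 0.207 = 56.6

56.6


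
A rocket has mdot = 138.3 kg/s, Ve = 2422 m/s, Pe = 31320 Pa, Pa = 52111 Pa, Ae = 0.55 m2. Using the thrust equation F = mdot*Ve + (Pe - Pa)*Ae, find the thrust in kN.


F = 138.3 * 2422 + (31320 - 52111) * 0.55 = 323528.0 N = 323.5 kN

323.5 kN


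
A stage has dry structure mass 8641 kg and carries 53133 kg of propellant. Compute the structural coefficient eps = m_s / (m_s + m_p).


eps = 8641 / (8641 + 53133) = 0.1399

0.1399


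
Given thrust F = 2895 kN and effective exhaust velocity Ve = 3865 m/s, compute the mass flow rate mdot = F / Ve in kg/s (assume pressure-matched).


mdot = F / Ve = 2895000 / 3865 = 749.0 kg/s

749.0 kg/s


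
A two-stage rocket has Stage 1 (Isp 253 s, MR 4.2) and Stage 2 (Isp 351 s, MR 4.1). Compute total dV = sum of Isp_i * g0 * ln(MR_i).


dV1 = 253 * 9.81 * ln(4.2) = 3561.8 m/s
dV2 = 351 * 9.81 * ln(4.1) = 4858.5 m/s
Total dV = 3561.8 + 4858.5 = 8420.3 m/s ~ 8420 m/s

8420 m/s


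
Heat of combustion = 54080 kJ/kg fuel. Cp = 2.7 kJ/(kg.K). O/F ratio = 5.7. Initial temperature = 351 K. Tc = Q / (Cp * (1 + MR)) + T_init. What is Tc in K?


Tc = 54080 / (2.7 * (1 + 5.7)) + 351 = 3340 K

3340 K


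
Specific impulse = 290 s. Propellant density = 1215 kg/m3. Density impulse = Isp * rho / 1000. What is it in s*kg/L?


rho*Isp = 290 * 1215 / 1000 = 352 s*kg/L

352 s*kg/L


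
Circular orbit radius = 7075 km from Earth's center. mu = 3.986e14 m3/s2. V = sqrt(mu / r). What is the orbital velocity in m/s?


V = sqrt(3.986e14 / 7075000) = 7506 m/s

7506 m/s


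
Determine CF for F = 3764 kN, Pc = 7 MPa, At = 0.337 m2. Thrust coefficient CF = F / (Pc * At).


CF = 3764000 / (7e6 * 0.337) = 1.6

1.6


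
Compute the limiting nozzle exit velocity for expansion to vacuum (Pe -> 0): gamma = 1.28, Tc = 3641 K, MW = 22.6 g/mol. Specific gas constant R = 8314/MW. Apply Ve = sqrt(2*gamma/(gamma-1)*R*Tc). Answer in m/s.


R = 8314 / 22.6 = 367.88 J/(kg.K)
Ve = sqrt(2 * 1.28 / (1.28 - 1) * 367.88 * 3641) = 3499 m/s

3499 m/s


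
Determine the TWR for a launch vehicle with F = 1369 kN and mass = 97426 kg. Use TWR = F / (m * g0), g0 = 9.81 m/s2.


TWR = 1369000 / (97426 * 9.81) = 1.43

1.43


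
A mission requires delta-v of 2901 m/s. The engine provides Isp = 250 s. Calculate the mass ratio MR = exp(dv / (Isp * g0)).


Ve = 250 * 9.81 = 2452.5 m/s
MR = exp(2901 / 2452.5) = 3.264

3.264


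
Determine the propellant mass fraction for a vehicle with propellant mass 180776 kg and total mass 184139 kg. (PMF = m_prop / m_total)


PMF = 180776 / 184139 = 0.982

0.982


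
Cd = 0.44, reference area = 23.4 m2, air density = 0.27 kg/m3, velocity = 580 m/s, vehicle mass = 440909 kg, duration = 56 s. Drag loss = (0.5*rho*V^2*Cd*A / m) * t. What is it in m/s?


D = 0.5 * 0.27 * 580^2 * 0.44 * 23.4 = 467582.54 N
a = 467582.54 / 440909 = 1.0605 m/s2
dV = 1.0605 * 56 = 59.4 m/s

59.4 m/s


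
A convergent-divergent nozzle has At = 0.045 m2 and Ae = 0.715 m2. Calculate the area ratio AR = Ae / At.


AR = 0.715 / 0.045 = 15.9

15.9


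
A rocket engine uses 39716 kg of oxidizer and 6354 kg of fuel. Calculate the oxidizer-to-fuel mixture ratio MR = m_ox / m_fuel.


MR = 39716 / 6354 = 6.25

6.25


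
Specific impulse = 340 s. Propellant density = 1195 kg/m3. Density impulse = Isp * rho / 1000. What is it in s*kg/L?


rho*Isp = 340 * 1195 / 1000 = 406 s*kg/L

406 s*kg/L


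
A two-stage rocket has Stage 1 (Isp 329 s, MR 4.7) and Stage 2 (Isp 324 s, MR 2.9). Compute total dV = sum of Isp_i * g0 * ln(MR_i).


dV1 = 329 * 9.81 * ln(4.7) = 4994.7 m/s
dV2 = 324 * 9.81 * ln(2.9) = 3384.1 m/s
Total dV = 4994.7 + 3384.1 = 8378.8 m/s ~ 8379 m/s

8379 m/s


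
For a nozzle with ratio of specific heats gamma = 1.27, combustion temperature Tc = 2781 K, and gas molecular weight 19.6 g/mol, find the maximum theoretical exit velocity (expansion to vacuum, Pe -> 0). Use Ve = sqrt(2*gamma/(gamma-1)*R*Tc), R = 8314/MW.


R = 8314 / 19.6 = 424.18 J/(kg.K)
Ve = sqrt(2 * 1.27 / (1.27 - 1) * 424.18 * 2781) = 3331 m/s

3331 m/s


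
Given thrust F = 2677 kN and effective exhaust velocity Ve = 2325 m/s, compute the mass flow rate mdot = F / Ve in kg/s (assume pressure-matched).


mdot = F / Ve = 2677000 / 2325 = 1151.4 kg/s

1151.4 kg/s


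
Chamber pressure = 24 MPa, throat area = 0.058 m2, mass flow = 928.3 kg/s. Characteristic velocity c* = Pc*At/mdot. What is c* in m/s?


c* = 24e6 * 0.058 / 928.3 = 1500 m/s

1500 m/s


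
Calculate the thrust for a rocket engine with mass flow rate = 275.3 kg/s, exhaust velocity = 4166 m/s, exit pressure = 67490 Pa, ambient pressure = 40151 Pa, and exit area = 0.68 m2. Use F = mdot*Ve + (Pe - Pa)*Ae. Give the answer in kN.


F = 275.3 * 4166 + (67490 - 40151) * 0.68 = 1.1655e+06 N = 1165.5 kN

1165.5 kN


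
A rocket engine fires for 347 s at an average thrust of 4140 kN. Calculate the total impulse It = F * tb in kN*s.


It = 4140 * 347 = 1436580 kN*s

1436580 kN*s


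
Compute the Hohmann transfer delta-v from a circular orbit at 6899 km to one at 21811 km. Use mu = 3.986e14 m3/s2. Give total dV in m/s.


V1 = sqrt(mu/r1) = 7601.08 m/s
dV1 = V1*(sqrt(2*r2/(r1+r2)) - 1) = 1768.31 m/s
V2 = sqrt(mu/r2) = 4274.95 m/s
dV2 = V2*(1 - sqrt(2*r1/(r1+r2))) = 1311.33 m/s
Total dV = 3080 m/s

3080 m/s


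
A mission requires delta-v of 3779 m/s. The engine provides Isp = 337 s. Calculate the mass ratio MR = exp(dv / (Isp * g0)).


Ve = 337 * 9.81 = 3305.97 m/s
MR = exp(3779 / 3305.97) = 3.136

3.136


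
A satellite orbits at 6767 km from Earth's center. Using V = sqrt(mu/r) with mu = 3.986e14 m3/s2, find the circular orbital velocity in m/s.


V = sqrt(3.986e14 / 6767000) = 7675 m/s

7675 m/s


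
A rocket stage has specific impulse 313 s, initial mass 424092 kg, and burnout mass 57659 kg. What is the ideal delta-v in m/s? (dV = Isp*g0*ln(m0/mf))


Ve = 313 * 9.81 = 3070.53 m/s
dV = 3070.53 * ln(424092/57659) = 6127 m/s

6127 m/s


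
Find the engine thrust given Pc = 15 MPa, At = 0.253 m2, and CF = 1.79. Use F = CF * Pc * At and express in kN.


F = 1.79 * 15e6 * 0.253 = 6.7930e+06 N = 6793.1 kN

6793.1 kN


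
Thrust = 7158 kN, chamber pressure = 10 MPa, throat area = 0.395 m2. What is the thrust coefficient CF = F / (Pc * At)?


CF = 7158000 / (10e6 * 0.395) = 1.81

1.81


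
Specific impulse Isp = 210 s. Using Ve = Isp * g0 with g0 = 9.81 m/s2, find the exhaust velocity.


Ve = Isp * g0 = 210 * 9.81 = 2060.1 m/s

2060.1 m/s


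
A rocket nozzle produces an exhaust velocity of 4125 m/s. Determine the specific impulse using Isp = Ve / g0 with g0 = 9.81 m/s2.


Isp = Ve / g0 = 4125 / 9.81 = 420.5 s

420.5 s


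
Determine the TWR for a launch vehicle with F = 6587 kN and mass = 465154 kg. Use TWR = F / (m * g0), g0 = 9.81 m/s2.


TWR = 6587000 / (465154 * 9.81) = 1.44

1.44


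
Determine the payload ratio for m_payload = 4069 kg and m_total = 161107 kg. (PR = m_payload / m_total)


PR = 4069 / 161107 = 0.0253

0.0253


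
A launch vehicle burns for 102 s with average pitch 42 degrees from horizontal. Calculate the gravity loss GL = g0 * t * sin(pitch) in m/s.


GL = 9.81 * 102 * sin(42 deg) = 670 m/s

670 m/s


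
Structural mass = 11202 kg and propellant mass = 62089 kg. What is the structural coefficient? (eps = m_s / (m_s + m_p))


eps = 11202 / (11202 + 62089) = 0.1528

0.1528


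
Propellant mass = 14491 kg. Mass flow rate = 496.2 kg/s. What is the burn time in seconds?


tb = 14491 / 496.2 = 29.2 s

29.2 s


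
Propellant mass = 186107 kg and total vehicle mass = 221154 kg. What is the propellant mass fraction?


PMF = 186107 / 221154 = 0.842

0.842


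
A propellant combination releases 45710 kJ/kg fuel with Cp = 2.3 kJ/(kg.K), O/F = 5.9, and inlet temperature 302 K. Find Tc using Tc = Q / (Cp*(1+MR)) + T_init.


Tc = 45710 / (2.3 * (1 + 5.9)) + 302 = 3182 K

3182 K


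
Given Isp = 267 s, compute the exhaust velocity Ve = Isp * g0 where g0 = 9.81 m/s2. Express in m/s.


Ve = Isp * g0 = 267 * 9.81 = 2619.3 m/s

2619.3 m/s


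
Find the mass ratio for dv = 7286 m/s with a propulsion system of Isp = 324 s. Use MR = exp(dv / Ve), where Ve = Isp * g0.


Ve = 324 * 9.81 = 3178.44 m/s
MR = exp(7286 / 3178.44) = 9.898

9.898


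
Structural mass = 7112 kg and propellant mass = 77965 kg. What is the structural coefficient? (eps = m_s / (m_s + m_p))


eps = 7112 / (7112 + 77965) = 0.0836

0.0836


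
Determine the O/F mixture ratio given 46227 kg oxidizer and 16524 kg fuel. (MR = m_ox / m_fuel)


MR = 46227 / 16524 = 2.8

2.8


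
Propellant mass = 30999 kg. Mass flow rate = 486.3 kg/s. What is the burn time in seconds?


tb = 30999 / 486.3 = 63.7 s

63.7 s


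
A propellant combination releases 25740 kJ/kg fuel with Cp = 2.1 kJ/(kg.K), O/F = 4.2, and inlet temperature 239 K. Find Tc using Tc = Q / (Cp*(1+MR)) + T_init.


Tc = 25740 / (2.1 * (1 + 4.2)) + 239 = 2596 K

2596 K


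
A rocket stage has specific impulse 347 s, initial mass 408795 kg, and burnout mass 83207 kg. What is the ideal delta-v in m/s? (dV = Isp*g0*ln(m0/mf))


Ve = 347 * 9.81 = 3404.07 m/s
dV = 3404.07 * ln(408795/83207) = 5419 m/s

5419 m/s


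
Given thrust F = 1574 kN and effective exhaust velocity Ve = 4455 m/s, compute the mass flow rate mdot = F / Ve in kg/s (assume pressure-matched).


mdot = F / Ve = 1574000 / 4455 = 353.3 kg/s

353.3 kg/s


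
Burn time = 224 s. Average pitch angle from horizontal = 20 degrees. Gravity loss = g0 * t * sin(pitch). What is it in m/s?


GL = 9.81 * 224 * sin(20 deg) = 752 m/s

752 m/s


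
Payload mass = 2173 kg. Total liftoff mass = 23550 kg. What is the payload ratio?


PR = 2173 / 23550 = 0.0923

0.0923


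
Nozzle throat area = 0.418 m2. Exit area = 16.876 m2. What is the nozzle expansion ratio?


AR = 16.876 / 0.418 = 40.4

40.4


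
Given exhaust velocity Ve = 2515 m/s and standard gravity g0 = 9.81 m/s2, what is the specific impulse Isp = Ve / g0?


Isp = Ve / g0 = 2515 / 9.81 = 256.4 s

256.4 s


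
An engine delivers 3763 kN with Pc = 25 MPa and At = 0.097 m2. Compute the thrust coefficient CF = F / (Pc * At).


CF = 3763000 / (25e6 * 0.097) = 1.55

1.55


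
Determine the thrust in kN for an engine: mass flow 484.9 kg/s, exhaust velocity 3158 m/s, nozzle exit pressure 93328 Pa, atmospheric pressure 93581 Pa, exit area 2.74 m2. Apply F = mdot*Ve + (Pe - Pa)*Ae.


F = 484.9 * 3158 + (93328 - 93581) * 2.74 = 1.5306e+06 N = 1530.6 kN

1530.6 kN


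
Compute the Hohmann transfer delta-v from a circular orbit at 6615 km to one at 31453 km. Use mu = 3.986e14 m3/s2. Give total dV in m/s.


V1 = sqrt(mu/r1) = 7762.54 m/s
dV1 = V1*(sqrt(2*r2/(r1+r2)) - 1) = 2216.06 m/s
V2 = sqrt(mu/r2) = 3559.9 m/s
dV2 = V2*(1 - sqrt(2*r1/(r1+r2))) = 1461.26 m/s
Total dV = 3677 m/s

3677 m/s


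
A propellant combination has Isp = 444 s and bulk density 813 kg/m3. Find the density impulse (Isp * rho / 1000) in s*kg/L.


rho*Isp = 444 * 813 / 1000 = 361 s*kg/L

361 s*kg/L


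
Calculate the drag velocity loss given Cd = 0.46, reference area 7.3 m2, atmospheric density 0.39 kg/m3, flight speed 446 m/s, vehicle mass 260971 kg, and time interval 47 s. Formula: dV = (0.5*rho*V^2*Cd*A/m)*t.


D = 0.5 * 0.39 * 446^2 * 0.46 * 7.3 = 130252.19 N
a = 130252.19 / 260971 = 0.4991 m/s2
dV = 0.4991 * 47 = 23.5 m/s

23.5 m/s


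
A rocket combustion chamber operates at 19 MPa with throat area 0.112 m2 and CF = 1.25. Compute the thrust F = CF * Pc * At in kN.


F = 1.25 * 19e6 * 0.112 = 2.6600e+06 N = 2660.0 kN

2660.0 kN


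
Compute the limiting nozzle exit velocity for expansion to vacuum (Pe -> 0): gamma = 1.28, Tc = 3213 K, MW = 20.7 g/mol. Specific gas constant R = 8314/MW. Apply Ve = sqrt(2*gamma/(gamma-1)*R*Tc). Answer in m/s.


R = 8314 / 20.7 = 401.64 J/(kg.K)
Ve = sqrt(2 * 1.28 / (1.28 - 1) * 401.64 * 3213) = 3435 m/s

3435 m/s


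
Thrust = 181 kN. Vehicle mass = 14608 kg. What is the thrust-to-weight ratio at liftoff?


TWR = 181000 / (14608 * 9.81) = 1.26

1.26


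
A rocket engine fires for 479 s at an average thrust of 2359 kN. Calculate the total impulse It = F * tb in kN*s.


It = 2359 * 479 = 1129961 kN*s

1129961 kN*s


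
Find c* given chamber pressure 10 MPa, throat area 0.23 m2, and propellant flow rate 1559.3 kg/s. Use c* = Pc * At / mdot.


c* = 10e6 * 0.23 / 1559.3 = 1475 m/s

1475 m/s


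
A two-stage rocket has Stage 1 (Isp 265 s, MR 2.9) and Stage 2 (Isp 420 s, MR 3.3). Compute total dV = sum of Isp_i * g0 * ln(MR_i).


dV1 = 265 * 9.81 * ln(2.9) = 2767.9 m/s
dV2 = 420 * 9.81 * ln(3.3) = 4919.2 m/s
Total dV = 2767.9 + 4919.2 = 7687.1 m/s ~ 7687 m/s

7687 m/s


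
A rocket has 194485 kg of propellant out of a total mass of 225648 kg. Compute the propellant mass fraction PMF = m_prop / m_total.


PMF = 194485 / 225648 = 0.862

0.862


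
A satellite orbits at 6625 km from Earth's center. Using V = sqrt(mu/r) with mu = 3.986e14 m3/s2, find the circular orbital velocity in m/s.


V = sqrt(3.986e14 / 6625000) = 7757 m/s

7757 m/s


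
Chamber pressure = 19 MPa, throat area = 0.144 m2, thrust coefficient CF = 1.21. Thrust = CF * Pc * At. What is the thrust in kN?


F = 1.21 * 19e6 * 0.144 = 3.3106e+06 N = 3310.6 kN

3310.6 kN


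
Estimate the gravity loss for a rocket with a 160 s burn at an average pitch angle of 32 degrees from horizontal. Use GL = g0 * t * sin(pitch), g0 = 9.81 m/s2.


GL = 9.81 * 160 * sin(32 deg) = 832 m/s

832 m/s


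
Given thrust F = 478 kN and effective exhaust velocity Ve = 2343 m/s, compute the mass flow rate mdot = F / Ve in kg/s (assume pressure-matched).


mdot = F / Ve = 478000 / 2343 = 204.0 kg/s

204.0 kg/s


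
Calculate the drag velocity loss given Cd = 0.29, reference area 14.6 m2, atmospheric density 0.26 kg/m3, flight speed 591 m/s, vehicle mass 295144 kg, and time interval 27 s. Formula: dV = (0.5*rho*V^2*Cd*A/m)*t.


D = 0.5 * 0.26 * 591^2 * 0.29 * 14.6 = 192251.25 N
a = 192251.25 / 295144 = 0.6514 m/s2
dV = 0.6514 * 27 = 17.6 m/s

17.6 m/s
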